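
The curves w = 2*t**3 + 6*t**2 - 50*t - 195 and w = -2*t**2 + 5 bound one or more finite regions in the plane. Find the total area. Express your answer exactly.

Set the curves equal: 2*t**3 + 6*t**2 - 50*t - 195 = -2*t**2 + 5, so 2*t**3 + 8*t**2 - 50*t - 200 = 0, which factors as 2*(t - 5)*(t + 4)*(t + 5) = 0. The curves meet at t = -5, -4, 5.
On [-5, -4], w = 2*t**3 + 6*t**2 - 50*t - 195 is on top; that piece has area ∫[-5,-4] (2*t**3 + 8*t**2 - 50*t - 200) dt = 19/6.
On [-4, 5], w = -2*t**2 + 5 is on top; that piece has area ∫[-4,5] (-(2*t**3 + 8*t**2 - 50*t - 200)) dt = 2673/2.
Total enclosed area = 19/6 + 2673/2 = 4019/3.

4019/3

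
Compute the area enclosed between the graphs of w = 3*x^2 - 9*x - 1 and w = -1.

27/2

Set the curves equal: 3*x^2 - 9*x - 1 = -1, so 3*x^2 - 9*x = 0, which factors as 3*x*(x - 3) = 0. The curves meet at x = 0, 3.
On [0, 3], w = -1 is on top; that piece has area ∫[0,3] (-(3*x^2 - 9*x)) dx = 27/2.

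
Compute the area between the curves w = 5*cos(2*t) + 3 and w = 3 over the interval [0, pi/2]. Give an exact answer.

5

The difference (5*cos(2*t) + 3) - (3) = 5*cos(2*t) changes sign at t = pi/4 inside [0, pi/2], so split the integral there.
∫[0,pi/4] (5*cos(2*t)) dt = 5/2.
∫[pi/4,pi/2] (5*cos(2*t)) dt = -5/2; the area of that piece is 5/2.
Total area = 5/2 + 5/2 = 5.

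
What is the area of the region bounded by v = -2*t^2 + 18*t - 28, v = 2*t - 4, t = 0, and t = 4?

The difference (-2*t^2 + 18*t - 28) - (2*t - 4) = -2*t^2 + 16*t - 24 changes sign at t = 2 inside [0, 4], so split the integral there.
∫[0,2] (-2*t^2 + 16*t - 24) dt = -64/3; the area of that piece is 64/3.
∫[2,4] (-2*t^2 + 16*t - 24) dt = 32/3.
Total area = 64/3 + 32/3 = 32.

32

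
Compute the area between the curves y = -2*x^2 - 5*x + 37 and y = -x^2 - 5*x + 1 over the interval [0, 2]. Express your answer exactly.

208/3

On [0, 2], (-2*x^2 - 5*x + 37) - (-x^2 - 5*x + 1) = -x^2 + 36 is ≥ 0 throughout, so the area is a single integral of |-x^2 + 36|.
∫[0,2] (-x^2 + 36) dx = 208/3.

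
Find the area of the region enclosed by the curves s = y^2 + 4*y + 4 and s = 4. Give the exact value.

Both boundary curves give s as a function of y, so integrate with respect to y. Setting them equal: y^2 + 4*y = 0, i.e. y*(y + 4) = 0, so they meet at y = -4, 0.
For y in [-4, 0], s = y^2 + 4*y + 4 is on the left; area = ∫[-4,0] (-(y^2 + 4*y)) dy = 32/3.

32/3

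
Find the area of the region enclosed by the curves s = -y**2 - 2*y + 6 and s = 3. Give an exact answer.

32/3

Both boundary curves give s as a function of y, so integrate with respect to y. Setting them equal: -y**2 - 2*y + 3 = 0, i.e. -(y - 1)*(y + 3) = 0, so they meet at y = -3, 1.
For y in [-3, 1], s = -y**2 - 2*y + 6 is on the right; area = ∫[-3,1] (-y**2 - 2*y + 3) dy = 32/3.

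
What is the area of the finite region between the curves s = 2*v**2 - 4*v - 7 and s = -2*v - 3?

Both boundary curves give s as a function of v, so integrate with respect to v. Setting them equal: 2*v**2 - 2*v - 4 = 0, i.e. 2*(v - 2)*(v + 1) = 0, so they meet at v = -1, 2.
For v in [-1, 2], s = 2*v**2 - 4*v - 7 is on the left; area = ∫[-1,2] (-(2*v**2 - 2*v - 4)) dv = 9.

9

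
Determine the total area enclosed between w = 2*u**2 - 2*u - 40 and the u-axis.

243

The curve meets the u-axis where 2*u**2 - 2*u - 40 = 0, i.e. 2*(u - 5)*(u + 4) = 0, at u = -4, 5.
On [-4, 5] the curve lies below the axis; ∫[-4,5] (2*u**2 - 2*u - 40) du = -243, giving area 243.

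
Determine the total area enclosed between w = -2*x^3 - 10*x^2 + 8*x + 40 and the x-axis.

The curve meets the x-axis where -2*x^3 - 10*x^2 + 8*x + 40 = 0, i.e. -2*(x - 2)*(x + 2)*(x + 5) = 0, at x = -5, -2, 2.
On [-5, -2] the curve lies below the axis; ∫[-5,-2] (-2*x^3 - 10*x^2 + 8*x + 40) dx = -99/2, giving area 99/2.
On [-2, 2] the curve lies above the axis; ∫[-2,2] (-2*x^3 - 10*x^2 + 8*x + 40) dx = 320/3, giving area 320/3.
Total area = 99/2 + 320/3 = 937/6.

937/6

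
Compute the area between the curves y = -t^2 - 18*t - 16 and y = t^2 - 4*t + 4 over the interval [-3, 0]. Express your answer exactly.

59/3

The difference (-t^2 - 18*t - 16) - (t^2 - 4*t + 4) = -2*t^2 - 14*t - 20 changes sign at t = -2 inside [-3, 0], so split the integral there.
∫[-3,-2] (-2*t^2 - 14*t - 20) dt = 7/3.
∫[-2,0] (-2*t^2 - 14*t - 20) dt = -52/3; the area of that piece is 52/3.
Total area = 7/3 + 52/3 = 59/3.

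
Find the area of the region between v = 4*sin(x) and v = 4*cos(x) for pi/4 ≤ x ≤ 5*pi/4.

8*sqrt(2)

On [pi/4, 5*pi/4], (4*sin(x)) - (4*cos(x)) = 4*sin(x) - 4*cos(x) is ≥ 0 throughout, so the area is a single integral of |4*sin(x) - 4*cos(x)|.
∫[pi/4,5*pi/4] (4*sin(x) - 4*cos(x)) dx = 8*sqrt(2).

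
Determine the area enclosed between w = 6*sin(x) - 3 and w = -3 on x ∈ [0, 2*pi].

The difference (6*sin(x) - 3) - (-3) = 6*sin(x) changes sign at x = pi inside [0, 2*pi], so split the integral there.
∫[0,pi] (6*sin(x)) dx = 12.
∫[pi,2*pi] (6*sin(x)) dx = -12; the area of that piece is 12.
Total area = 12 + 12 = 24.

24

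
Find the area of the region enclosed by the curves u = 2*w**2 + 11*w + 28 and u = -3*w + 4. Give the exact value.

1/3

Both boundary curves give u as a function of w, so integrate with respect to w. Setting them equal: 2*w**2 + 14*w + 24 = 0, i.e. 2*(w + 3)*(w + 4) = 0, so they meet at w = -4, -3.
For w in [-4, -3], u = 2*w**2 + 11*w + 28 is on the left; area = ∫[-4,-3] (-(2*w**2 + 14*w + 24)) dw = 1/3.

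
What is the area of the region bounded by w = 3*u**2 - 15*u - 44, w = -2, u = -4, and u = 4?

The difference (3*u**2 - 15*u - 44) - (-2) = 3*u**2 - 15*u - 42 changes sign at u = -2 inside [-4, 4], so split the integral there.
∫[-4,-2] (3*u**2 - 15*u - 42) du = 62.
∫[-2,4] (3*u**2 - 15*u - 42) du = -270; the area of that piece is 270.
Total area = 62 + 270 = 332.

332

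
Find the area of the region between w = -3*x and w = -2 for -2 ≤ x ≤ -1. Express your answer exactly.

On [-2, -1], (-3*x) - (-2) = -3*x + 2 is ≥ 0 throughout, so the area is a single integral of |-3*x + 2|.
∫[-2,-1] (-3*x + 2) dx = 13/2.

13/2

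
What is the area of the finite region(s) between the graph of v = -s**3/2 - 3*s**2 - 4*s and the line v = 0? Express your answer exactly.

The curve meets the s-axis where -s**3/2 - 3*s**2 - 4*s = 0, i.e. -s*(s + 2)*(s + 4)/2 = 0, at s = -4, -2, 0.
On [-4, -2] the curve lies below the axis; ∫[-4,-2] (-s**3/2 - 3*s**2 - 4*s) ds = -2, giving area 2.
On [-2, 0] the curve lies above the axis; ∫[-2,0] (-s**3/2 - 3*s**2 - 4*s) ds = 2, giving area 2.
Total area = 2 + 2 = 4.

4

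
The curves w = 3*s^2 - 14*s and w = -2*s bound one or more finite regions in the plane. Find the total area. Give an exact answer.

Set the curves equal: 3*s^2 - 14*s = -2*s, so 3*s^2 - 12*s = 0, which factors as 3*s*(s - 4) = 0. The curves meet at s = 0, 4.
On [0, 4], w = -2*s is on top; that piece has area ∫[0,4] (-(3*s^2 - 12*s)) ds = 32.

32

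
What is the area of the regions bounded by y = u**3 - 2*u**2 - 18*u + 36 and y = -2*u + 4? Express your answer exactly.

568/3

Set the curves equal: u**3 - 2*u**2 - 18*u + 36 = -2*u + 4, so u**3 - 2*u**2 - 16*u + 32 = 0, which factors as (u - 4)*(u - 2)*(u + 4) = 0. The curves meet at u = -4, 2, 4.
On [-4, 2], y = u**3 - 2*u**2 - 18*u + 36 is on top; that piece has area ∫[-4,2] (u**3 - 2*u**2 - 16*u + 32) du = 180.
On [2, 4], y = -2*u + 4 is on top; that piece has area ∫[2,4] (-(u**3 - 2*u**2 - 16*u + 32)) du = 28/3.
Total enclosed area = 180 + 28/3 = 568/3.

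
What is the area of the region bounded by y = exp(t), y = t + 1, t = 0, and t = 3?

-17/2 + exp(3)

On [0, 3], (exp(t)) - (t + 1) = -t + exp(t) - 1 is ≥ 0 throughout, so the area is a single integral of |-t + exp(t) - 1|.
∫[0,3] (-t + exp(t) - 1) dt = -17/2 + exp(3).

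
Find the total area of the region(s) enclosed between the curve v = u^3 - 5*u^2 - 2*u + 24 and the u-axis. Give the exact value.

443/6

The curve meets the u-axis where u^3 - 5*u^2 - 2*u + 24 = 0, i.e. (u - 4)*(u - 3)*(u + 2) = 0, at u = -2, 3, 4.
On [-2, 3] the curve lies above the axis; ∫[-2,3] (u^3 - 5*u^2 - 2*u + 24) du = 875/12, giving area 875/12.
On [3, 4] the curve lies below the axis; ∫[3,4] (u^3 - 5*u^2 - 2*u + 24) du = -11/12, giving area 11/12.
Total area = 875/12 + 11/12 = 443/6.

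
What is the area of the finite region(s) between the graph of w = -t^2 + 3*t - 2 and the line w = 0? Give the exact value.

The curve meets the t-axis where -t^2 + 3*t - 2 = 0, i.e. -(t - 2)*(t - 1) = 0, at t = 1, 2.
On [1, 2] the curve lies above the axis; ∫[1,2] (-t^2 + 3*t - 2) dt = 1/6, giving area 1/6.

1/6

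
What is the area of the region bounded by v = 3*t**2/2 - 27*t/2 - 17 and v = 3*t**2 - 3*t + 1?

Set the curves equal: 3*t**2/2 - 27*t/2 - 17 = 3*t**2 - 3*t + 1, so -3*t**2/2 - 21*t/2 - 18 = 0, which factors as -3*(t + 3)*(t + 4)/2 = 0. The curves meet at t = -4, -3.
On [-4, -3], v = 3*t**2/2 - 27*t/2 - 17 is on top; that piece has area ∫[-4,-3] (-3*t**2/2 - 21*t/2 - 18) dt = 1/4.

1/4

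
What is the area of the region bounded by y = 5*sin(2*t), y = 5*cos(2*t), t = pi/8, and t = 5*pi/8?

On [pi/8, 5*pi/8], (5*sin(2*t)) - (5*cos(2*t)) = 5*sin(2*t) - 5*cos(2*t) is ≥ 0 throughout, so the area is a single integral of |5*sin(2*t) - 5*cos(2*t)|.
∫[pi/8,5*pi/8] (5*sin(2*t) - 5*cos(2*t)) dt = 5*sqrt(2).

5*sqrt(2)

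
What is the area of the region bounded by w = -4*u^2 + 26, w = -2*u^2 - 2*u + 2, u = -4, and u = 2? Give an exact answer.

The difference (-4*u^2 + 26) - (-2*u^2 - 2*u + 2) = -2*u^2 + 2*u + 24 changes sign at u = -3 inside [-4, 2], so split the integral there.
∫[-4,-3] (-2*u^2 + 2*u + 24) du = -23/3; the area of that piece is 23/3.
∫[-3,2] (-2*u^2 + 2*u + 24) du = 275/3.
Total area = 23/3 + 275/3 = 298/3.

298/3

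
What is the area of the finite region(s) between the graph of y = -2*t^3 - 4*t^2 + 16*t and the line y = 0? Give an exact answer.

296/3

The curve meets the t-axis where -2*t^3 - 4*t^2 + 16*t = 0, i.e. -2*t*(t - 2)*(t + 4) = 0, at t = -4, 0, 2.
On [-4, 0] the curve lies below the axis; ∫[-4,0] (-2*t^3 - 4*t^2 + 16*t) dt = -256/3, giving area 256/3.
On [0, 2] the curve lies above the axis; ∫[0,2] (-2*t^3 - 4*t^2 + 16*t) dt = 40/3, giving area 40/3.
Total area = 256/3 + 40/3 = 296/3.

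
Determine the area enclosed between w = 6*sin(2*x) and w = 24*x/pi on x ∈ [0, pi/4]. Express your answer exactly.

On [0, pi/4], (6*sin(2*x)) - (24*x/pi) = -24*x/pi + 6*sin(2*x) is ≥ 0 throughout, so the area is a single integral of |-24*x/pi + 6*sin(2*x)|.
∫[0,pi/4] (-24*x/pi + 6*sin(2*x)) dx = 3 - 3*pi/4.

3 - 3*pi/4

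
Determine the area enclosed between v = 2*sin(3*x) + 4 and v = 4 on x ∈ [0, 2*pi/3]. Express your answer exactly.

The difference (2*sin(3*x) + 4) - (4) = 2*sin(3*x) changes sign at x = pi/3 inside [0, 2*pi/3], so split the integral there.
∫[0,pi/3] (2*sin(3*x)) dx = 4/3.
∫[pi/3,2*pi/3] (2*sin(3*x)) dx = -4/3; the area of that piece is 4/3.
Total area = 4/3 + 4/3 = 8/3.

8/3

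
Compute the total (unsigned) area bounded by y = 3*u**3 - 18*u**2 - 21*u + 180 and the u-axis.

The curve meets the u-axis where 3*u**3 - 18*u**2 - 21*u + 180 = 0, i.e. 3*(u - 5)*(u - 4)*(u + 3) = 0, at u = -3, 4, 5.
On [-3, 4] the curve lies above the axis; ∫[-3,4] (3*u**3 - 18*u**2 - 21*u + 180) du = 3087/4, giving area 3087/4.
On [4, 5] the curve lies below the axis; ∫[4,5] (3*u**3 - 18*u**2 - 21*u + 180) du = -15/4, giving area 15/4.
Total area = 3087/4 + 15/4 = 1551/2.

1551/2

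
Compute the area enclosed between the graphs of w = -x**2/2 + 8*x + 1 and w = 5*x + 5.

2/3

Set the curves equal: -x**2/2 + 8*x + 1 = 5*x + 5, so -x**2/2 + 3*x - 4 = 0, which factors as -(x - 4)*(x - 2)/2 = 0. The curves meet at x = 2, 4.
On [2, 4], w = -x**2/2 + 8*x + 1 is on top; that piece has area ∫[2,4] (-x**2/2 + 3*x - 4) dx = 2/3.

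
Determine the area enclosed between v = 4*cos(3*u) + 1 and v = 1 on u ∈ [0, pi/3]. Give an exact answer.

8/3

The difference (4*cos(3*u) + 1) - (1) = 4*cos(3*u) changes sign at u = pi/6 inside [0, pi/3], so split the integral there.
∫[0,pi/6] (4*cos(3*u)) du = 4/3.
∫[pi/6,pi/3] (4*cos(3*u)) du = -4/3; the area of that piece is 4/3.
Total area = 4/3 + 4/3 = 8/3.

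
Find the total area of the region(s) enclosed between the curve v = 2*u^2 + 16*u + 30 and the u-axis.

8/3

The curve meets the u-axis where 2*u^2 + 16*u + 30 = 0, i.e. 2*(u + 3)*(u + 5) = 0, at u = -5, -3.
On [-5, -3] the curve lies below the axis; ∫[-5,-3] (2*u^2 + 16*u + 30) du = -8/3, giving area 8/3.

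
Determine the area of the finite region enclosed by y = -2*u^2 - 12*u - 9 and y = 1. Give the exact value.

64/3

Set the curves equal: -2*u^2 - 12*u - 9 = 1, so -2*u^2 - 12*u - 10 = 0, which factors as -2*(u + 1)*(u + 5) = 0. The curves meet at u = -5, -1.
On [-5, -1], y = -2*u^2 - 12*u - 9 is on top; that piece has area ∫[-5,-1] (-2*u^2 - 12*u - 10) du = 64/3.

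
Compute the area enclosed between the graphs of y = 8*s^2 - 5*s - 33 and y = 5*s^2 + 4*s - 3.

343/2

Set the curves equal: 8*s^2 - 5*s - 33 = 5*s^2 + 4*s - 3, so 3*s^2 - 9*s - 30 = 0, which factors as 3*(s - 5)*(s + 2) = 0. The curves meet at s = -2, 5.
On [-2, 5], y = 5*s^2 + 4*s - 3 is on top; that piece has area ∫[-2,5] (-(3*s^2 - 9*s - 30)) ds = 343/2.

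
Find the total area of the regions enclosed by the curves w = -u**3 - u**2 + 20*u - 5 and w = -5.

Set the curves equal: -u**3 - u**2 + 20*u - 5 = -5, so -u**3 - u**2 + 20*u = 0, which factors as -u*(u - 4)*(u + 5) = 0. The curves meet at u = -5, 0, 4.
On [-5, 0], w = -5 is on top; that piece has area ∫[-5,0] (-(-u**3 - u**2 + 20*u)) du = 1625/12.
On [0, 4], w = -u**3 - u**2 + 20*u - 5 is on top; that piece has area ∫[0,4] (-u**3 - u**2 + 20*u) du = 224/3.
Total enclosed area = 1625/12 + 224/3 = 2521/12.

2521/12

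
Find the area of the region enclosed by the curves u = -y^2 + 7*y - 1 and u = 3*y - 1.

32/3

Both boundary curves give u as a function of y, so integrate with respect to y. Setting them equal: -y^2 + 4*y = 0, i.e. -y*(y - 4) = 0, so they meet at y = 0, 4.
For y in [0, 4], u = -y^2 + 7*y - 1 is on the right; area = ∫[0,4] (-y^2 + 4*y) dy = 32/3.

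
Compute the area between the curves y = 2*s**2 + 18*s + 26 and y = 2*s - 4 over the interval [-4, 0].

The difference (2*s**2 + 18*s + 26) - (2*s - 4) = 2*s**2 + 16*s + 30 changes sign at s = -3 inside [-4, 0], so split the integral there.
∫[-4,-3] (2*s**2 + 16*s + 30) ds = -4/3; the area of that piece is 4/3.
∫[-3,0] (2*s**2 + 16*s + 30) ds = 36.
Total area = 4/3 + 36 = 112/3.

112/3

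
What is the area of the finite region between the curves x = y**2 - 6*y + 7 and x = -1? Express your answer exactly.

Both boundary curves give x as a function of y, so integrate with respect to y. Setting them equal: y**2 - 6*y + 8 = 0, i.e. (y - 4)*(y - 2) = 0, so they meet at y = 2, 4.
For y in [2, 4], x = y**2 - 6*y + 7 is on the left; area = ∫[2,4] (-(y**2 - 6*y + 8)) dy = 4/3.

4/3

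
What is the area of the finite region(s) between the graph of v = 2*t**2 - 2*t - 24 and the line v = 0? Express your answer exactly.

The curve meets the t-axis where 2*t**2 - 2*t - 24 = 0, i.e. 2*(t - 4)*(t + 3) = 0, at t = -3, 4.
On [-3, 4] the curve lies below the axis; ∫[-3,4] (2*t**2 - 2*t - 24) dt = -343/3, giving area 343/3.

343/3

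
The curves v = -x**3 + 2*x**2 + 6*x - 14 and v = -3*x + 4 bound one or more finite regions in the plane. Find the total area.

Set the curves equal: -x**3 + 2*x**2 + 6*x - 14 = -3*x + 4, so -x**3 + 2*x**2 + 9*x - 18 = 0, which factors as -(x - 3)*(x - 2)*(x + 3) = 0. The curves meet at x = -3, 2, 3.
On [-3, 2], v = -3*x + 4 is on top; that piece has area ∫[-3,2] (-(-x**3 + 2*x**2 + 9*x - 18)) dx = 875/12.
On [2, 3], v = -x**3 + 2*x**2 + 6*x - 14 is on top; that piece has area ∫[2,3] (-x**3 + 2*x**2 + 9*x - 18) dx = 11/12.
Total enclosed area = 875/12 + 11/12 = 443/6.

443/6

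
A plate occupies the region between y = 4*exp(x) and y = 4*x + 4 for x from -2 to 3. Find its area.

-30 - 4*exp(-2) + 4*exp(3)

On [-2, 3], (4*exp(x)) - (4*x + 4) = -4*x + 4*exp(x) - 4 is ≥ 0 throughout, so the area is a single integral of |-4*x + 4*exp(x) - 4|.
∫[-2,3] (-4*x + 4*exp(x) - 4) dx = -30 - 4*exp(-2) + 4*exp(3).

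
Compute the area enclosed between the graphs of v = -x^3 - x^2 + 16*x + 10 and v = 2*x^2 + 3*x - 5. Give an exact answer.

128

Set the curves equal: -x^3 - x^2 + 16*x + 10 = 2*x^2 + 3*x - 5, so -x^3 - 3*x^2 + 13*x + 15 = 0, which factors as -(x - 3)*(x + 1)*(x + 5) = 0. The curves meet at x = -5, -1, 3.
On [-5, -1], v = 2*x^2 + 3*x - 5 is on top; that piece has area ∫[-5,-1] (-(-x^3 - 3*x^2 + 13*x + 15)) dx = 64.
On [-1, 3], v = -x^3 - x^2 + 16*x + 10 is on top; that piece has area ∫[-1,3] (-x^3 - 3*x^2 + 13*x + 15) dx = 64.
Total enclosed area = 64 + 64 = 128.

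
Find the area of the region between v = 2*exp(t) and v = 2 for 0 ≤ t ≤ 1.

-4 + 2*exp(1)

On [0, 1], (2*exp(t)) - (2) = 2*exp(t) - 2 is ≥ 0 throughout, so the area is a single integral of |2*exp(t) - 2|.
∫[0,1] (2*exp(t) - 2) dt = -4 + 2*exp(1).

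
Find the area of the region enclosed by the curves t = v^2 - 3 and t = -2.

4/3

Both boundary curves give t as a function of v, so integrate with respect to v. Setting them equal: v^2 - 1 = 0, i.e. (v - 1)*(v + 1) = 0, so they meet at v = -1, 1.
For v in [-1, 1], t = v^2 - 3 is on the left; area = ∫[-1,1] (-(v^2 - 1)) dv = 4/3.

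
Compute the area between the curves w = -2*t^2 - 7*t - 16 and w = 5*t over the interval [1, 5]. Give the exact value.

872/3

On [1, 5], (-2*t^2 - 7*t - 16) - (5*t) = -2*t^2 - 12*t - 16 is ≤ 0 throughout, so the area is a single integral of |-2*t^2 - 12*t - 16|.
∫[1,5] (-2*t^2 - 12*t - 16) dt = -872/3; the area of that piece is 872/3.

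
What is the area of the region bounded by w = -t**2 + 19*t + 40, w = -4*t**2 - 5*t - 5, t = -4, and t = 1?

114

The difference (-t**2 + 19*t + 40) - (-4*t**2 - 5*t - 5) = 3*t**2 + 24*t + 45 changes sign at t = -3 inside [-4, 1], so split the integral there.
∫[-4,-3] (3*t**2 + 24*t + 45) dt = -2; the area of that piece is 2.
∫[-3,1] (3*t**2 + 24*t + 45) dt = 112.
Total area = 2 + 112 = 114.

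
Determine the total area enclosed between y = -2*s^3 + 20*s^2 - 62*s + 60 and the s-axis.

The curve meets the s-axis where -2*s^3 + 20*s^2 - 62*s + 60 = 0, i.e. -2*(s - 5)*(s - 3)*(s - 2) = 0, at s = 2, 3, 5.
On [2, 3] the curve lies below the axis; ∫[2,3] (-2*s^3 + 20*s^2 - 62*s + 60) ds = -5/6, giving area 5/6.
On [3, 5] the curve lies above the axis; ∫[3,5] (-2*s^3 + 20*s^2 - 62*s + 60) ds = 16/3, giving area 16/3.
Total area = 5/6 + 16/3 = 37/6.

37/6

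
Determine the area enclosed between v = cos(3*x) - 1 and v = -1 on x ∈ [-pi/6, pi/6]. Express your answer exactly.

2/3

On [-pi/6, pi/6], (cos(3*x) - 1) - (-1) = cos(3*x) is ≥ 0 throughout, so the area is a single integral of |cos(3*x)|.
∫[-pi/6,pi/6] (cos(3*x)) dx = 2/3.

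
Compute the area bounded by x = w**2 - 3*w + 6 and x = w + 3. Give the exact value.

4/3

Both boundary curves give x as a function of w, so integrate with respect to w. Setting them equal: w**2 - 4*w + 3 = 0, i.e. (w - 3)*(w - 1) = 0, so they meet at w = 1, 3.
For w in [1, 3], x = w**2 - 3*w + 6 is on the left; area = ∫[1,3] (-(w**2 - 4*w + 3)) dw = 4/3.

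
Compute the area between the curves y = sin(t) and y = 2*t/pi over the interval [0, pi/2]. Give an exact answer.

1 - pi/4

On [0, pi/2], (sin(t)) - (2*t/pi) = -2*t/pi + sin(t) is ≥ 0 throughout, so the area is a single integral of |-2*t/pi + sin(t)|.
∫[0,pi/2] (-2*t/pi + sin(t)) dt = 1 - pi/4.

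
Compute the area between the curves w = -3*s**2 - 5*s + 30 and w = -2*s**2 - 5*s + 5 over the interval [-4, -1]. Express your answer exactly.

54

On [-4, -1], (-3*s**2 - 5*s + 30) - (-2*s**2 - 5*s + 5) = -s**2 + 25 is ≥ 0 throughout, so the area is a single integral of |-s**2 + 25|.
∫[-4,-1] (-s**2 + 25) ds = 54.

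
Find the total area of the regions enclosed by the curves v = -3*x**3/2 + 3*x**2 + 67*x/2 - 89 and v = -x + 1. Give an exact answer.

Set the curves equal: -3*x**3/2 + 3*x**2 + 67*x/2 - 89 = -x + 1, so -3*x**3/2 + 3*x**2 + 69*x/2 - 90 = 0, which factors as -3*(x - 4)*(x - 3)*(x + 5)/2 = 0. The curves meet at x = -5, 3, 4.
On [-5, 3], v = -x + 1 is on top; that piece has area ∫[-5,3] (-(-3*x**3/2 + 3*x**2 + 69*x/2 - 90)) dx = 640.
On [3, 4], v = -3*x**3/2 + 3*x**2 + 67*x/2 - 89 is on top; that piece has area ∫[3,4] (-3*x**3/2 + 3*x**2 + 69*x/2 - 90) dx = 17/8.
Total enclosed area = 640 + 17/8 = 5137/8.

5137/8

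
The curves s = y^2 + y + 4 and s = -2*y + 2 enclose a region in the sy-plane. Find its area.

Both boundary curves give s as a function of y, so integrate with respect to y. Setting them equal: y^2 + 3*y + 2 = 0, i.e. (y + 1)*(y + 2) = 0, so they meet at y = -2, -1.
For y in [-2, -1], s = y^2 + y + 4 is on the left; area = ∫[-2,-1] (-(y^2 + 3*y + 2)) dy = 1/6.

1/6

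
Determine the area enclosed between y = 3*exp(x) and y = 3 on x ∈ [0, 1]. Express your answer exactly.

-6 + 3*exp(1)

On [0, 1], (3*exp(x)) - (3) = 3*exp(x) - 3 is ≥ 0 throughout, so the area is a single integral of |3*exp(x) - 3|.
∫[0,1] (3*exp(x) - 3) dx = -6 + 3*exp(1).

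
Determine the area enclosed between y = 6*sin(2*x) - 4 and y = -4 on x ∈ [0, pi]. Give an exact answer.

12

The difference (6*sin(2*x) - 4) - (-4) = 6*sin(2*x) changes sign at x = pi/2 inside [0, pi], so split the integral there.
∫[0,pi/2] (6*sin(2*x)) dx = 6.
∫[pi/2,pi] (6*sin(2*x)) dx = -6; the area of that piece is 6.
Total area = 6 + 6 = 12.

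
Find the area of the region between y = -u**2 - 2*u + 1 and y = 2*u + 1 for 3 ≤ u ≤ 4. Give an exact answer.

79/3

On [3, 4], (-u**2 - 2*u + 1) - (2*u + 1) = -u**2 - 4*u is ≤ 0 throughout, so the area is a single integral of |-u**2 - 4*u|.
∫[3,4] (-u**2 - 4*u) du = -79/3; the area of that piece is 79/3.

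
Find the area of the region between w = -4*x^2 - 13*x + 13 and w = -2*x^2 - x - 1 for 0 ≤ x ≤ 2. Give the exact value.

16

The difference (-4*x^2 - 13*x + 13) - (-2*x^2 - x - 1) = -2*x^2 - 12*x + 14 changes sign at x = 1 inside [0, 2], so split the integral there.
∫[0,1] (-2*x^2 - 12*x + 14) dx = 22/3.
∫[1,2] (-2*x^2 - 12*x + 14) dx = -26/3; the area of that piece is 26/3.
Total area = 22/3 + 26/3 = 16.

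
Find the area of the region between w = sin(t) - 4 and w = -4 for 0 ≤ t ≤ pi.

2

On [0, pi], (sin(t) - 4) - (-4) = sin(t) is ≥ 0 throughout, so the area is a single integral of |sin(t)|.
∫[0,pi] (sin(t)) dt = 2.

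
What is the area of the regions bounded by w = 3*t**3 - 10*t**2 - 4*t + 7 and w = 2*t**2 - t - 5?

253/4

Set the curves equal: 3*t**3 - 10*t**2 - 4*t + 7 = 2*t**2 - t - 5, so 3*t**3 - 12*t**2 - 3*t + 12 = 0, which factors as 3*(t - 4)*(t - 1)*(t + 1) = 0. The curves meet at t = -1, 1, 4.
On [-1, 1], w = 3*t**3 - 10*t**2 - 4*t + 7 is on top; that piece has area ∫[-1,1] (3*t**3 - 12*t**2 - 3*t + 12) dt = 16.
On [1, 4], w = 2*t**2 - t - 5 is on top; that piece has area ∫[1,4] (-(3*t**3 - 12*t**2 - 3*t + 12)) dt = 189/4.
Total enclosed area = 16 + 189/4 = 253/4.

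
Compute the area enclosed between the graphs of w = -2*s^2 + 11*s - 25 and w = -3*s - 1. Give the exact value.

1/3

Set the curves equal: -2*s^2 + 11*s - 25 = -3*s - 1, so -2*s^2 + 14*s - 24 = 0, which factors as -2*(s - 4)*(s - 3) = 0. The curves meet at s = 3, 4.
On [3, 4], w = -2*s^2 + 11*s - 25 is on top; that piece has area ∫[3,4] (-2*s^2 + 14*s - 24) ds = 1/3.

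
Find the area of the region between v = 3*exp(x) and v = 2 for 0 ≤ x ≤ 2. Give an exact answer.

On [0, 2], (3*exp(x)) - (2) = 3*exp(x) - 2 is ≥ 0 throughout, so the area is a single integral of |3*exp(x) - 2|.
∫[0,2] (3*exp(x) - 2) dx = -7 + 3*exp(2).

-7 + 3*exp(2)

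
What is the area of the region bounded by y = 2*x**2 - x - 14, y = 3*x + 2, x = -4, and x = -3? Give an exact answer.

On [-4, -3], (2*x**2 - x - 14) - (3*x + 2) = 2*x**2 - 4*x - 16 is ≥ 0 throughout, so the area is a single integral of |2*x**2 - 4*x - 16|.
∫[-4,-3] (2*x**2 - 4*x - 16) dx = 68/3.

68/3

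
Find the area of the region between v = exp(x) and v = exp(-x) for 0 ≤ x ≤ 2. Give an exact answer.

On [0, 2], (exp(x)) - (exp(-x)) = exp(x) - exp(-x) is ≥ 0 throughout, so the area is a single integral of |exp(x) - exp(-x)|.
∫[0,2] (exp(x) - exp(-x)) dx = -2 + exp(-2) + exp(2).

-2 + exp(-2) + exp(2)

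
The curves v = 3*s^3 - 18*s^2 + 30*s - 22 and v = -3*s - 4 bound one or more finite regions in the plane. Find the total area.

3/2

Set the curves equal: 3*s^3 - 18*s^2 + 30*s - 22 = -3*s - 4, so 3*s^3 - 18*s^2 + 33*s - 18 = 0, which factors as 3*(s - 3)*(s - 2)*(s - 1) = 0. The curves meet at s = 1, 2, 3.
On [1, 2], v = 3*s^3 - 18*s^2 + 30*s - 22 is on top; that piece has area ∫[1,2] (3*s^3 - 18*s^2 + 33*s - 18) ds = 3/4.
On [2, 3], v = -3*s - 4 is on top; that piece has area ∫[2,3] (-(3*s^3 - 18*s^2 + 33*s - 18)) ds = 3/4.
Total enclosed area = 3/4 + 3/4 = 3/2.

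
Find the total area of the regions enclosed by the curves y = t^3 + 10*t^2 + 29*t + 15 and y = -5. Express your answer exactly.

71/6

Set the curves equal: t^3 + 10*t^2 + 29*t + 15 = -5, so t^3 + 10*t^2 + 29*t + 20 = 0, which factors as (t + 1)*(t + 4)*(t + 5) = 0. The curves meet at t = -5, -4, -1.
On [-5, -4], y = t^3 + 10*t^2 + 29*t + 15 is on top; that piece has area ∫[-5,-4] (t^3 + 10*t^2 + 29*t + 20) dt = 7/12.
On [-4, -1], y = -5 is on top; that piece has area ∫[-4,-1] (-(t^3 + 10*t^2 + 29*t + 20)) dt = 45/4.
Total enclosed area = 7/12 + 45/4 = 71/6.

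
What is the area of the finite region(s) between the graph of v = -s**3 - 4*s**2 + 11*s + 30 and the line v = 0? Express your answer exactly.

The curve meets the s-axis where -s**3 - 4*s**2 + 11*s + 30 = 0, i.e. -(s - 3)*(s + 2)*(s + 5) = 0, at s = -5, -2, 3.
On [-5, -2] the curve lies below the axis; ∫[-5,-2] (-s**3 - 4*s**2 + 11*s + 30) ds = -117/4, giving area 117/4.
On [-2, 3] the curve lies above the axis; ∫[-2,3] (-s**3 - 4*s**2 + 11*s + 30) ds = 1375/12, giving area 1375/12.
Total area = 117/4 + 1375/12 = 863/6.

863/6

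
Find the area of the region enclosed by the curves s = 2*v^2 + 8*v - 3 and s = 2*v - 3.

9

Both boundary curves give s as a function of v, so integrate with respect to v. Setting them equal: 2*v^2 + 6*v = 0, i.e. 2*v*(v + 3) = 0, so they meet at v = -3, 0.
For v in [-3, 0], s = 2*v^2 + 8*v - 3 is on the left; area = ∫[-3,0] (-(2*v^2 + 6*v)) dv = 9.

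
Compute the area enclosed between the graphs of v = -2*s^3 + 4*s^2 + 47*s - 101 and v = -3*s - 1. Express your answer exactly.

Set the curves equal: -2*s^3 + 4*s^2 + 47*s - 101 = -3*s - 1, so -2*s^3 + 4*s^2 + 50*s - 100 = 0, which factors as -2*(s - 5)*(s - 2)*(s + 5) = 0. The curves meet at s = -5, 2, 5.
On [-5, 2], v = -3*s - 1 is on top; that piece has area ∫[-5,2] (-(-2*s^3 + 4*s^2 + 50*s - 100)) ds = 4459/6.
On [2, 5], v = -2*s^3 + 4*s^2 + 47*s - 101 is on top; that piece has area ∫[2,5] (-2*s^3 + 4*s^2 + 50*s - 100) ds = 153/2.
Total enclosed area = 4459/6 + 153/2 = 2459/3.

2459/3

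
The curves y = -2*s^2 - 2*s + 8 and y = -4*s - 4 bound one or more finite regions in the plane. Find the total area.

Set the curves equal: -2*s^2 - 2*s + 8 = -4*s - 4, so -2*s^2 + 2*s + 12 = 0, which factors as -2*(s - 3)*(s + 2) = 0. The curves meet at s = -2, 3.
On [-2, 3], y = -2*s^2 - 2*s + 8 is on top; that piece has area ∫[-2,3] (-2*s^2 + 2*s + 12) ds = 125/3.

125/3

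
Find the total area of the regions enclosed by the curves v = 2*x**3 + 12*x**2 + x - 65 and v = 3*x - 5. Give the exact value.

407/2

Set the curves equal: 2*x**3 + 12*x**2 + x - 65 = 3*x - 5, so 2*x**3 + 12*x**2 - 2*x - 60 = 0, which factors as 2*(x - 2)*(x + 3)*(x + 5) = 0. The curves meet at x = -5, -3, 2.
On [-5, -3], v = 2*x**3 + 12*x**2 + x - 65 is on top; that piece has area ∫[-5,-3] (2*x**3 + 12*x**2 - 2*x - 60) dx = 16.
On [-3, 2], v = 3*x - 5 is on top; that piece has area ∫[-3,2] (-(2*x**3 + 12*x**2 - 2*x - 60)) dx = 375/2.
Total enclosed area = 16 + 375/2 = 407/2.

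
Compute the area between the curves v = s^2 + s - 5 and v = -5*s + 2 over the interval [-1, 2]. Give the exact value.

The difference (s^2 + s - 5) - (-5*s + 2) = s^2 + 6*s - 7 changes sign at s = 1 inside [-1, 2], so split the integral there.
∫[-1,1] (s^2 + 6*s - 7) ds = -40/3; the area of that piece is 40/3.
∫[1,2] (s^2 + 6*s - 7) ds = 13/3.
Total area = 40/3 + 13/3 = 53/3.

53/3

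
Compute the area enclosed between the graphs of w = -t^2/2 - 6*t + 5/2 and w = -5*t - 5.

128/3

Set the curves equal: -t^2/2 - 6*t + 5/2 = -5*t - 5, so -t^2/2 - t + 15/2 = 0, which factors as -(t - 3)*(t + 5)/2 = 0. The curves meet at t = -5, 3.
On [-5, 3], w = -t^2/2 - 6*t + 5/2 is on top; that piece has area ∫[-5,3] (-t^2/2 - t + 15/2) dt = 128/3.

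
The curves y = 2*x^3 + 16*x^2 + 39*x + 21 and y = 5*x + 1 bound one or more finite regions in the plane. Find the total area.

Set the curves equal: 2*x^3 + 16*x^2 + 39*x + 21 = 5*x + 1, so 2*x^3 + 16*x^2 + 34*x + 20 = 0, which factors as 2*(x + 1)*(x + 2)*(x + 5) = 0. The curves meet at x = -5, -2, -1.
On [-5, -2], y = 2*x^3 + 16*x^2 + 39*x + 21 is on top; that piece has area ∫[-5,-2] (2*x^3 + 16*x^2 + 34*x + 20) dx = 45/2.
On [-2, -1], y = 5*x + 1 is on top; that piece has area ∫[-2,-1] (-(2*x^3 + 16*x^2 + 34*x + 20)) dx = 7/6.
Total enclosed area = 45/2 + 7/6 = 71/3.

71/3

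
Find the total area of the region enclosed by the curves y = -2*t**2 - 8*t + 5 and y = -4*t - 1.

Set the curves equal: -2*t**2 - 8*t + 5 = -4*t - 1, so -2*t**2 - 4*t + 6 = 0, which factors as -2*(t - 1)*(t + 3) = 0. The curves meet at t = -3, 1.
On [-3, 1], y = -2*t**2 - 8*t + 5 is on top; that piece has area ∫[-3,1] (-2*t**2 - 4*t + 6) dt = 64/3.

64/3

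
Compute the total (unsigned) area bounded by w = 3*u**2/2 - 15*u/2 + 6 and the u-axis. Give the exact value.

The curve meets the u-axis where 3*u**2/2 - 15*u/2 + 6 = 0, i.e. 3*(u - 4)*(u - 1)/2 = 0, at u = 1, 4.
On [1, 4] the curve lies below the axis; ∫[1,4] (3*u**2/2 - 15*u/2 + 6) du = -27/4, giving area 27/4.

27/4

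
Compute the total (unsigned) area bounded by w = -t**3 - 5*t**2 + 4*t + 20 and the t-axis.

The curve meets the t-axis where -t**3 - 5*t**2 + 4*t + 20 = 0, i.e. -(t - 2)*(t + 2)*(t + 5) = 0, at t = -5, -2, 2.
On [-5, -2] the curve lies below the axis; ∫[-5,-2] (-t**3 - 5*t**2 + 4*t + 20) dt = -99/4, giving area 99/4.
On [-2, 2] the curve lies above the axis; ∫[-2,2] (-t**3 - 5*t**2 + 4*t + 20) dt = 160/3, giving area 160/3.
Total area = 99/4 + 160/3 = 937/12.

937/12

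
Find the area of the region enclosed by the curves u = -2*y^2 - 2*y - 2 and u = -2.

1/3

Both boundary curves give u as a function of y, so integrate with respect to y. Setting them equal: -2*y^2 - 2*y = 0, i.e. -2*y*(y + 1) = 0, so they meet at y = -1, 0.
For y in [-1, 0], u = -2*y^2 - 2*y - 2 is on the right; area = ∫[-1,0] (-2*y^2 - 2*y) dy = 1/3.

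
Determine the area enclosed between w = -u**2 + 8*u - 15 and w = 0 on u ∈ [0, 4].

The difference (-u**2 + 8*u - 15) - (0) = -u**2 + 8*u - 15 changes sign at u = 3 inside [0, 4], so split the integral there.
∫[0,3] (-u**2 + 8*u - 15) du = -18; the area of that piece is 18.
∫[3,4] (-u**2 + 8*u - 15) du = 2/3.
Total area = 18 + 2/3 = 56/3.

56/3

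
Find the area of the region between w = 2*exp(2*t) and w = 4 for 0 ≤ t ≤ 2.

-11 + 4*log(2) + exp(4)

The difference (2*exp(2*t)) - (4) = 2*exp(2*t) - 4 changes sign at t = log(2)/2 inside [0, 2], so split the integral there.
∫[0,log(2)/2] (2*exp(2*t) - 4) dt = 1 - log(4); the area of that piece is -1 + log(4).
∫[log(2)/2,2] (2*exp(2*t) - 4) dt = -10 + 2*log(2) + exp(4).
Total area = (-1 + log(4)) + (-10 + 2*log(2) + exp(4)) = -11 + 4*log(2) + exp(4).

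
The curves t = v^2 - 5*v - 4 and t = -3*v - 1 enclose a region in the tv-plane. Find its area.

Both boundary curves give t as a function of v, so integrate with respect to v. Setting them equal: v^2 - 2*v - 3 = 0, i.e. (v - 3)*(v + 1) = 0, so they meet at v = -1, 3.
For v in [-1, 3], t = v^2 - 5*v - 4 is on the left; area = ∫[-1,3] (-(v^2 - 2*v - 3)) dv = 32/3.

32/3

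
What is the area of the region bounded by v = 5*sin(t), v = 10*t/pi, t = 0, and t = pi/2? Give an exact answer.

On [0, pi/2], (5*sin(t)) - (10*t/pi) = -10*t/pi + 5*sin(t) is ≥ 0 throughout, so the area is a single integral of |-10*t/pi + 5*sin(t)|.
∫[0,pi/2] (-10*t/pi + 5*sin(t)) dt = 5 - 5*pi/4.

5 - 5*pi/4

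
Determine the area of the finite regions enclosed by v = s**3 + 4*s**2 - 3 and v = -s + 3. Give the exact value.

Set the curves equal: s**3 + 4*s**2 - 3 = -s + 3, so s**3 + 4*s**2 + s - 6 = 0, which factors as (s - 1)*(s + 2)*(s + 3) = 0. The curves meet at s = -3, -2, 1.
On [-3, -2], v = s**3 + 4*s**2 - 3 is on top; that piece has area ∫[-3,-2] (s**3 + 4*s**2 + s - 6) ds = 7/12.
On [-2, 1], v = -s + 3 is on top; that piece has area ∫[-2,1] (-(s**3 + 4*s**2 + s - 6)) ds = 45/4.
Total enclosed area = 7/12 + 45/4 = 71/6.

71/6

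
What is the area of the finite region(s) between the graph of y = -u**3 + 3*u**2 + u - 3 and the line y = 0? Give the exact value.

8

The curve meets the u-axis where -u**3 + 3*u**2 + u - 3 = 0, i.e. -(u - 3)*(u - 1)*(u + 1) = 0, at u = -1, 1, 3.
On [-1, 1] the curve lies below the axis; ∫[-1,1] (-u**3 + 3*u**2 + u - 3) du = -4, giving area 4.
On [1, 3] the curve lies above the axis; ∫[1,3] (-u**3 + 3*u**2 + u - 3) du = 4, giving area 4.
Total area = 4 + 4 = 8.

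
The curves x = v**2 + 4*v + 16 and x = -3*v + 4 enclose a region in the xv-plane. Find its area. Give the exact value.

Both boundary curves give x as a function of v, so integrate with respect to v. Setting them equal: v**2 + 7*v + 12 = 0, i.e. (v + 3)*(v + 4) = 0, so they meet at v = -4, -3.
For v in [-4, -3], x = v**2 + 4*v + 16 is on the left; area = ∫[-4,-3] (-(v**2 + 7*v + 12)) dv = 1/6.

1/6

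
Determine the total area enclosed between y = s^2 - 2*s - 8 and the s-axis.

36

The curve meets the s-axis where s^2 - 2*s - 8 = 0, i.e. (s - 4)*(s + 2) = 0, at s = -2, 4.
On [-2, 4] the curve lies below the axis; ∫[-2,4] (s^2 - 2*s - 8) ds = -36, giving area 36.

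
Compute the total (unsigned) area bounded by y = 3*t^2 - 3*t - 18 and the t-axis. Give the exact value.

The curve meets the t-axis where 3*t^2 - 3*t - 18 = 0, i.e. 3*(t - 3)*(t + 2) = 0, at t = -2, 3.
On [-2, 3] the curve lies below the axis; ∫[-2,3] (3*t^2 - 3*t - 18) dt = -125/2, giving area 125/2.

125/2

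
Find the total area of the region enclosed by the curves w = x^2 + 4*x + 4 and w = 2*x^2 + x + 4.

Set the curves equal: x^2 + 4*x + 4 = 2*x^2 + x + 4, so -x^2 + 3*x = 0, which factors as -x*(x - 3) = 0. The curves meet at x = 0, 3.
On [0, 3], w = x^2 + 4*x + 4 is on top; that piece has area ∫[0,3] (-x^2 + 3*x) dx = 9/2.

9/2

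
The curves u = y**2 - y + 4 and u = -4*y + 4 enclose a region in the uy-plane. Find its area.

Both boundary curves give u as a function of y, so integrate with respect to y. Setting them equal: y**2 + 3*y = 0, i.e. y*(y + 3) = 0, so they meet at y = -3, 0.
For y in [-3, 0], u = y**2 - y + 4 is on the left; area = ∫[-3,0] (-(y**2 + 3*y)) dy = 9/2.

9/2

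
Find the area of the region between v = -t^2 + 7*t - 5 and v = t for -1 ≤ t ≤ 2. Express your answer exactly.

37/3

The difference (-t^2 + 7*t - 5) - (t) = -t^2 + 6*t - 5 changes sign at t = 1 inside [-1, 2], so split the integral there.
∫[-1,1] (-t^2 + 6*t - 5) dt = -32/3; the area of that piece is 32/3.
∫[1,2] (-t^2 + 6*t - 5) dt = 5/3.
Total area = 32/3 + 5/3 = 37/3.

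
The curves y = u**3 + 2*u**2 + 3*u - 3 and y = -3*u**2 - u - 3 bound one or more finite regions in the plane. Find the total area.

71/6

Set the curves equal: u**3 + 2*u**2 + 3*u - 3 = -3*u**2 - u - 3, so u**3 + 5*u**2 + 4*u = 0, which factors as u*(u + 1)*(u + 4) = 0. The curves meet at u = -4, -1, 0.
On [-4, -1], y = u**3 + 2*u**2 + 3*u - 3 is on top; that piece has area ∫[-4,-1] (u**3 + 5*u**2 + 4*u) du = 45/4.
On [-1, 0], y = -3*u**2 - u - 3 is on top; that piece has area ∫[-1,0] (-(u**3 + 5*u**2 + 4*u)) du = 7/12.
Total enclosed area = 45/4 + 7/12 = 71/6.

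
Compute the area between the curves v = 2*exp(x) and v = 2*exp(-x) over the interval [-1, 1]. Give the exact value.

-8 + 4*exp(-1) + 4*exp(1)

The difference (2*exp(x)) - (2*exp(-x)) = 2*exp(x) - 2*exp(-x) changes sign at x = 0 inside [-1, 1], so split the integral there.
∫[-1,0] (2*exp(x) - 2*exp(-x)) dx = -2*exp(1) - 2*exp(-1) + 4; the area of that piece is -4 + 2*exp(-1) + 2*exp(1).
∫[0,1] (2*exp(x) - 2*exp(-x)) dx = -4 + 2*exp(-1) + 2*exp(1).
Total area = (-4 + 2*exp(-1) + 2*exp(1)) + (-4 + 2*exp(-1) + 2*exp(1)) = -8 + 4*exp(-1) + 4*exp(1).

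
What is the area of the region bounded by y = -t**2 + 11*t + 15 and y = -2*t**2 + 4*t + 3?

1/6

Set the curves equal: -t**2 + 11*t + 15 = -2*t**2 + 4*t + 3, so t**2 + 7*t + 12 = 0, which factors as (t + 3)*(t + 4) = 0. The curves meet at t = -4, -3.
On [-4, -3], y = -2*t**2 + 4*t + 3 is on top; that piece has area ∫[-4,-3] (-(t**2 + 7*t + 12)) dt = 1/6.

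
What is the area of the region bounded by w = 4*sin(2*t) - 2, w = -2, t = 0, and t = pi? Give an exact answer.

8

The difference (4*sin(2*t) - 2) - (-2) = 4*sin(2*t) changes sign at t = pi/2 inside [0, pi], so split the integral there.
∫[0,pi/2] (4*sin(2*t)) dt = 4.
∫[pi/2,pi] (4*sin(2*t)) dt = -4; the area of that piece is 4.
Total area = 4 + 4 = 8.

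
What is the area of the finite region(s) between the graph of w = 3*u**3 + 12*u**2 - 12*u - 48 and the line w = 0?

148

The curve meets the u-axis where 3*u**3 + 12*u**2 - 12*u - 48 = 0, i.e. 3*(u - 2)*(u + 2)*(u + 4) = 0, at u = -4, -2, 2.
On [-4, -2] the curve lies above the axis; ∫[-4,-2] (3*u**3 + 12*u**2 - 12*u - 48) du = 20, giving area 20.
On [-2, 2] the curve lies below the axis; ∫[-2,2] (3*u**3 + 12*u**2 - 12*u - 48) du = -128, giving area 128.
Total area = 20 + 128 = 148.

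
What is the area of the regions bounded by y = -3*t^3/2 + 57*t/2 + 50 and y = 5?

Set the curves equal: -3*t^3/2 + 57*t/2 + 50 = 5, so -3*t^3/2 + 57*t/2 + 45 = 0, which factors as -3*(t - 5)*(t + 2)*(t + 3)/2 = 0. The curves meet at t = -3, -2, 5.
On [-3, -2], y = 5 is on top; that piece has area ∫[-3,-2] (-(-3*t^3/2 + 57*t/2 + 45)) dt = 15/8.
On [-2, 5], y = -3*t^3/2 + 57*t/2 + 50 is on top; that piece has area ∫[-2,5] (-3*t^3/2 + 57*t/2 + 45) dt = 3087/8.
Total enclosed area = 15/8 + 3087/8 = 1551/4.

1551/4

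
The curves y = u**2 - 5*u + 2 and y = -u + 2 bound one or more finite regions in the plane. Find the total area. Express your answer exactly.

Set the curves equal: u**2 - 5*u + 2 = -u + 2, so u**2 - 4*u = 0, which factors as u*(u - 4) = 0. The curves meet at u = 0, 4.
On [0, 4], y = -u + 2 is on top; that piece has area ∫[0,4] (-(u**2 - 4*u)) du = 32/3.

32/3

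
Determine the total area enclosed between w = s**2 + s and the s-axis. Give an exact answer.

1/6

The curve meets the s-axis where s**2 + s = 0, i.e. s*(s + 1) = 0, at s = -1, 0.
On [-1, 0] the curve lies below the axis; ∫[-1,0] (s**2 + s) ds = -1/6, giving area 1/6.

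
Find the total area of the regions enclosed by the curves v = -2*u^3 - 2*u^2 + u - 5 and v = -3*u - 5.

37/6

Set the curves equal: -2*u^3 - 2*u^2 + u - 5 = -3*u - 5, so -2*u^3 - 2*u^2 + 4*u = 0, which factors as -2*u*(u - 1)*(u + 2) = 0. The curves meet at u = -2, 0, 1.
On [-2, 0], v = -3*u - 5 is on top; that piece has area ∫[-2,0] (-(-2*u^3 - 2*u^2 + 4*u)) du = 16/3.
On [0, 1], v = -2*u^3 - 2*u^2 + u - 5 is on top; that piece has area ∫[0,1] (-2*u^3 - 2*u^2 + 4*u) du = 5/6.
Total enclosed area = 16/3 + 5/6 = 37/6.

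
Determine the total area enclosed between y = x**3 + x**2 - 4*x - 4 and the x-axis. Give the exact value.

71/6

The curve meets the x-axis where x**3 + x**2 - 4*x - 4 = 0, i.e. (x - 2)*(x + 1)*(x + 2) = 0, at x = -2, -1, 2.
On [-2, -1] the curve lies above the axis; ∫[-2,-1] (x**3 + x**2 - 4*x - 4) dx = 7/12, giving area 7/12.
On [-1, 2] the curve lies below the axis; ∫[-1,2] (x**3 + x**2 - 4*x - 4) dx = -45/4, giving area 45/4.
Total area = 7/12 + 45/4 = 71/6.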